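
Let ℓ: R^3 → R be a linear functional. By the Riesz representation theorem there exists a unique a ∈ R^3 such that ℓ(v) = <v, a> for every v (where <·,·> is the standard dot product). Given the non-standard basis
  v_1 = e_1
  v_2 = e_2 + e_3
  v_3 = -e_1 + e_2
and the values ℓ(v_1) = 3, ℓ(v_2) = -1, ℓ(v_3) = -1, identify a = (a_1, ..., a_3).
a = (3, 2, -3)

Write a = (a_1, ..., a_3) in the standard basis. For each basis vector v_i, ℓ(v_i) = <v_i, a> is a linear equation in the a_j's. Collect the n equations into a matrix system V a = ℓ, where row i of V is v_i (expressed in the standard basis). Since V is invertible (lower-triangular with 1s on the diagonal, up to permutation), solve by back-substitution:
  V =
[[1, 0, 0],
 [0, 1, 1],
 [-1, 1, 0]]
  V a = (3, -1, -1)
Solving gives a = (3, 2, -3).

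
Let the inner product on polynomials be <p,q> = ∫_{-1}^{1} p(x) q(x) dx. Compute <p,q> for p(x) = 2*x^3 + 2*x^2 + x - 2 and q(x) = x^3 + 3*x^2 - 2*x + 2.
<p,q> = -934/105

Expand the product: p(x)·q(x) = 2*x^6 + 8*x^5 + 3*x^4 + x^3 - 4*x^2 + 6*x - 4.
∫_{-1}^{1} of each monomial x^k gives [2/(k+1) if k even, 0 if k odd]. Integrating term-by-term (or equivalently evaluating the antiderivative F(x) = 2*x^7/7 + 4*x^6/3 + 3*x^5/5 + x^4/4 - 4*x^3/3 + 3*x^2 - 4*x at the endpoints):
  F(1) − F(−1) = 19/140 − (3793/420) = -934/105.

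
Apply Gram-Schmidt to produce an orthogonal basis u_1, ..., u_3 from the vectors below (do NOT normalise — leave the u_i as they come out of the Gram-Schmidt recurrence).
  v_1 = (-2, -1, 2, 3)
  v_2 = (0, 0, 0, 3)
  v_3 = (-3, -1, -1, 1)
Orthogonal basis:
  u_1 = (-2, -1, 2, 3)
  u_2 = (1, 1/2, -1, 3/2)
  u_3 = (-17/9, -4/9, -19/9, 0)

Apply the Gram-Schmidt recurrence
  u_1 = v_1
  u_i = v_i − Σ_{j<i} ((v_i · u_j) / (u_j · u_j)) · u_j.

Step by step this gives:
  u_1 = (-2, -1, 2, 3)
  u_2 = (1, 1/2, -1, 3/2)
  u_3 = (-17/9, -4/9, -19/9, 0)

Orthogonality check:
  u_2 · u_1 = 0 (should be 0)
  u_3 · u_1 = 0 (should be 0)
  u_3 · u_2 = 0 (should be 0)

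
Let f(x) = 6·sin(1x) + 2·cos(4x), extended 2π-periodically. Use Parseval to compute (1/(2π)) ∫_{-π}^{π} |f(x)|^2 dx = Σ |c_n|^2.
Σ |c_n|^2 = 20

Expand |f|^2 and use orthogonality of {sin(nx), cos(mx)} on [-π, π]:
  ∫_{-π}^{π} sin(nx)^2 dx = π, ∫ cos(mx)^2 dx = π, and cross terms integrate to 0.
So ∫_{-π}^{π} f(x)^2 dx = 6^2 · π + 2^2 · π = (36 + 4)π.
Divide by 2π: (36 + 4)/2 = 20.
By Parseval, this equals Σ |c_n|^2.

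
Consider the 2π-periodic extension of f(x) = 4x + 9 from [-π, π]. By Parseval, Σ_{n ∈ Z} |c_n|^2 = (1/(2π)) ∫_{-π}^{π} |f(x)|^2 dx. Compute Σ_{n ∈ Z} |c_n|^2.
Σ |c_n|^2 = 16π^2/3 + 81

Expand and integrate term by term over [-π, π]:
  ∫ (4x)^2 dx = 16·(2π^3/3); ∫ 2·4·(9)·x dx = 0 (odd integrand); ∫ 9^2 dx = 81·2π.
So (1/(2π)) ∫_{-π}^{π} (4x + 9)^2 dx = 16π^2/3 + 81 = 16π^2/3 + 81.
Parseval ⇒ Σ |c_n|^2 = 16π^2/3 + 81.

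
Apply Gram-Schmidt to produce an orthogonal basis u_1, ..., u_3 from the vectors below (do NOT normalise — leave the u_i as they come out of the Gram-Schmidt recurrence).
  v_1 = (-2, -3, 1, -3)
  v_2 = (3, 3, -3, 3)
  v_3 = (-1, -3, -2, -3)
Orthogonal basis:
  u_1 = (-2, -3, 1, -3)
  u_2 = (15/23, -12/23, -42/23, -12/23)
  u_3 = (-4/11, 1/11, -2/11, 1/11)

Apply the Gram-Schmidt recurrence
  u_1 = v_1
  u_i = v_i − Σ_{j<i} ((v_i · u_j) / (u_j · u_j)) · u_j.

Step by step this gives:
  u_1 = (-2, -3, 1, -3)
  u_2 = (15/23, -12/23, -42/23, -12/23)
  u_3 = (-4/11, 1/11, -2/11, 1/11)

Orthogonality check:
  u_2 · u_1 = 0 (should be 0)
  u_3 · u_1 = 0 (should be 0)
  u_3 · u_2 = 0 (should be 0)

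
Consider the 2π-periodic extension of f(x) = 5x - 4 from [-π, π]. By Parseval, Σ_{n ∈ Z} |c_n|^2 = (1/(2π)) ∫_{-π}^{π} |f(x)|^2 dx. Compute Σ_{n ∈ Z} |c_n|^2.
Σ |c_n|^2 = 25π^2/3 + 16

Expand and integrate term by term over [-π, π]:
  ∫ (5x)^2 dx = 25·(2π^3/3); ∫ 2·5·(-4)·x dx = 0 (odd integrand); ∫ (-4)^2 dx = 16·2π.
So (1/(2π)) ∫_{-π}^{π} (5x - 4)^2 dx = 25π^2/3 + 16 = 25π^2/3 + 16.
Parseval ⇒ Σ |c_n|^2 = 25π^2/3 + 16.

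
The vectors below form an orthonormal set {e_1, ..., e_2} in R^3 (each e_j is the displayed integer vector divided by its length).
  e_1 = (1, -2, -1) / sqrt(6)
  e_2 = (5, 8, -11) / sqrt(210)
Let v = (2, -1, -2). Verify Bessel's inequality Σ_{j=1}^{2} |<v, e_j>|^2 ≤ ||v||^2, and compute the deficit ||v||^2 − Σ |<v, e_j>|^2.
Σ |<v, e_j>|^2 = 306/35; ||v||^2 = 9; deficit = 9/35

Write each e_j = u_j / sqrt(<u_j, u_j>) where u_j is the displayed integer vector. Then <v, e_j> = <v, u_j> / sqrt(<u_j, u_j>), so |<v, e_j>|^2 = <v, u_j>^2 / <u_j, u_j>.
Coefficients: <v, e_1> = 6/sqrt(6), <v, e_2> = 24/sqrt(210).
Square and sum: Σ |<v, e_j>|^2 = 306/35.
Compute ||v||^2 = v·v = 9.
Deficit = 9 − 306/35 = 9/35 ≥ 0, confirming Bessel's inequality. (The deficit equals ||v − Σ <v,e_j> e_j||^2, the squared distance from v to span{e_j}.)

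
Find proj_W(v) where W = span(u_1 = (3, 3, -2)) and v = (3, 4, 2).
proj_W(v) = (51/22, 51/22, -17/11)

Set up U = [u_1 | ... | u_1] ∈ R^(3×1). The projector onto W = col(U) is P = U (U^T U)^(-1) U^T.
Compute U^T U =
  [22],
and U^T v = (17).
Solve U^T U · c = U^T v for the coefficients: c = (17/22). The projection is proj_W(v) = U c.
Check: (v - proj_W(v)) · u_1 = 0  (should be 0).
Result: proj_W(v) = (51/22, 51/22, -17/11).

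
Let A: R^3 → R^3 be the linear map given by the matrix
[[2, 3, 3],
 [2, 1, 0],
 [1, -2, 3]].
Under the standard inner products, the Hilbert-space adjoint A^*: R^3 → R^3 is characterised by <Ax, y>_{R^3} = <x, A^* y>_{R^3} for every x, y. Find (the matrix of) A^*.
A^* = A^T =
[[2, 2, 1],
 [3, 1, -2],
 [3, 0, 3]]

For real matrices with standard dot products, the defining identity <Ax, y> = <x, A^* y> gives (Ax)^T y = x^T (A^*) y, i.e. x^T A^T y = x^T (A^*) y. Since this holds for all x, y, we must have A^* = A^T. Therefore
A^* =
[[2, 2, 1],
 [3, 1, -2],
 [3, 0, 3]].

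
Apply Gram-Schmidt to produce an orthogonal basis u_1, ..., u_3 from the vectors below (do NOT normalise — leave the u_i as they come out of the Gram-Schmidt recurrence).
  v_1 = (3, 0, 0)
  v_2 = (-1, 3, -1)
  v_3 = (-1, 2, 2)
Orthogonal basis:
  u_1 = (3, 0, 0)
  u_2 = (0, 3, -1)
  u_3 = (0, 4/5, 12/5)

Apply the Gram-Schmidt recurrence
  u_1 = v_1
  u_i = v_i − Σ_{j<i} ((v_i · u_j) / (u_j · u_j)) · u_j.

Step by step this gives:
  u_1 = (3, 0, 0)
  u_2 = (0, 3, -1)
  u_3 = (0, 4/5, 12/5)

Orthogonality check:
  u_2 · u_1 = 0 (should be 0)
  u_3 · u_1 = 0 (should be 0)
  u_3 · u_2 = 0 (should be 0)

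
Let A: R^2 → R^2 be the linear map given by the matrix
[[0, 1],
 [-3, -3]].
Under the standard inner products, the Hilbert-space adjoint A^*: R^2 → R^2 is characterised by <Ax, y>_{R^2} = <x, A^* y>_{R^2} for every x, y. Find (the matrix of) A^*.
A^* = A^T =
[[0, -3],
 [1, -3]]

For real matrices with standard dot products, the defining identity <Ax, y> = <x, A^* y> gives (Ax)^T y = x^T (A^*) y, i.e. x^T A^T y = x^T (A^*) y. Since this holds for all x, y, we must have A^* = A^T. Therefore
A^* =
[[0, -3],
 [1, -3]].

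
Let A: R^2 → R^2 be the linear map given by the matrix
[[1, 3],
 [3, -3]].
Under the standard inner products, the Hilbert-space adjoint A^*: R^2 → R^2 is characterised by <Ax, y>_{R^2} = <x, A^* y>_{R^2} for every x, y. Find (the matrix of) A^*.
A^* = A^T =
[[1, 3],
 [3, -3]]

For real matrices with standard dot products, the defining identity <Ax, y> = <x, A^* y> gives (Ax)^T y = x^T (A^*) y, i.e. x^T A^T y = x^T (A^*) y. Since this holds for all x, y, we must have A^* = A^T. Therefore
A^* =
[[1, 3],
 [3, -3]].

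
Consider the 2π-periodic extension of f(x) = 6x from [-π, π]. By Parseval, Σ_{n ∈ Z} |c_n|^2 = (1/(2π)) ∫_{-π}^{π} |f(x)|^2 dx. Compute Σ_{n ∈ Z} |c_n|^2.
Σ |c_n|^2 = 12π^2

Expand and integrate term by term over [-π, π]:
  ∫ (6x)^2 dx = 36·(2π^3/3); ∫ 2·6·(0)·x dx = 0 (odd integrand); ∫ 0^2 dx = 0·2π.
So (1/(2π)) ∫_{-π}^{π} (6x)^2 dx = 36π^2/3 + 0 = 12π^2.
Parseval ⇒ Σ |c_n|^2 = 12π^2.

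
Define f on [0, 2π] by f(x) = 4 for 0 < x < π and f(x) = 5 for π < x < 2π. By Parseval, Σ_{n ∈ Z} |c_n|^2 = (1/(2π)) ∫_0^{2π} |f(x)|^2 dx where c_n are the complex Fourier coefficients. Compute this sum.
Σ |c_n|^2 = 41/2

Parseval equates the L^2 energy of f (normalised by 1/(2π)) with the ℓ^2 sum of its Fourier coefficients: (1/(2π)) ∫_0^{2π} |f|^2 = Σ |c_n|^2.
Compute the left side: (1/(2π)) [∫_0^π 4^2 dx + ∫_π^{2π} 5^2 dx] = (1/(2π)) · (16π + 25π) = (16 + 25)/2 = 41/2.
So Σ_{n ∈ Z} |c_n|^2 = 41/2.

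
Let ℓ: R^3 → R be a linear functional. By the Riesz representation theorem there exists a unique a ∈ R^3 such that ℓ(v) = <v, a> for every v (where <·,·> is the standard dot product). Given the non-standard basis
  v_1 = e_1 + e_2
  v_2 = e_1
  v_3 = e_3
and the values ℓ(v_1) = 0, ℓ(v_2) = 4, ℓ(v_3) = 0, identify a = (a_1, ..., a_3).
a = (4, -4, 0)

Write a = (a_1, ..., a_3) in the standard basis. For each basis vector v_i, ℓ(v_i) = <v_i, a> is a linear equation in the a_j's. Collect the n equations into a matrix system V a = ℓ, where row i of V is v_i (expressed in the standard basis). Since V is invertible (lower-triangular with 1s on the diagonal, up to permutation), solve by back-substitution:
  V =
[[1, 1, 0],
 [1, 0, 0],
 [0, 0, 1]]
  V a = (0, 4, 0)
Solving gives a = (4, -4, 0).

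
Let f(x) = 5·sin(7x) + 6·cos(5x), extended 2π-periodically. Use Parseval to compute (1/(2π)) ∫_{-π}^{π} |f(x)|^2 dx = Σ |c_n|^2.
Σ |c_n|^2 = 61/2

Expand |f|^2 and use orthogonality of {sin(nx), cos(mx)} on [-π, π]:
  ∫_{-π}^{π} sin(nx)^2 dx = π, ∫ cos(mx)^2 dx = π, and cross terms integrate to 0.
So ∫_{-π}^{π} f(x)^2 dx = 5^2 · π + 6^2 · π = (25 + 36)π.
Divide by 2π: (25 + 36)/2 = 61/2.
By Parseval, this equals Σ |c_n|^2.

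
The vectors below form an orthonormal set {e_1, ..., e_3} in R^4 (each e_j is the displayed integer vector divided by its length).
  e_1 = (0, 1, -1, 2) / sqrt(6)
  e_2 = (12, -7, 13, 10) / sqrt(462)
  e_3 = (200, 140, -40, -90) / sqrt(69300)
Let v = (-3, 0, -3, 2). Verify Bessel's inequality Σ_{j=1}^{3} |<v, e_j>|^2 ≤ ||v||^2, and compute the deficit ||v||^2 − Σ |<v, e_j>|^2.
Σ |<v, e_j>|^2 = 21; ||v||^2 = 22; deficit = 1

Write each e_j = u_j / sqrt(<u_j, u_j>) where u_j is the displayed integer vector. Then <v, e_j> = <v, u_j> / sqrt(<u_j, u_j>), so |<v, e_j>|^2 = <v, u_j>^2 / <u_j, u_j>.
Coefficients: <v, e_1> = 7/sqrt(6), <v, e_2> = -55/sqrt(462), <v, e_3> = -660/sqrt(69300).
Square and sum: Σ |<v, e_j>|^2 = 21.
Compute ||v||^2 = v·v = 22.
Deficit = 22 − 21 = 1 ≥ 0, confirming Bessel's inequality. (The deficit equals ||v − Σ <v,e_j> e_j||^2, the squared distance from v to span{e_j}.)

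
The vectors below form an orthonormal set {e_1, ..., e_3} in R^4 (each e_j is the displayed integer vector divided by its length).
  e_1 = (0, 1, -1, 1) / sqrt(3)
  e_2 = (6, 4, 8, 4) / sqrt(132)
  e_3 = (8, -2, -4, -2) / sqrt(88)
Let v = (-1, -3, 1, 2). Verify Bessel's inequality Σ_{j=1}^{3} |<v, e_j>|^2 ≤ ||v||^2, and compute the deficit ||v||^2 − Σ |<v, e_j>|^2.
Σ |<v, e_j>|^2 = 5/2; ||v||^2 = 15; deficit = 25/2

Write each e_j = u_j / sqrt(<u_j, u_j>) where u_j is the displayed integer vector. Then <v, e_j> = <v, u_j> / sqrt(<u_j, u_j>), so |<v, e_j>|^2 = <v, u_j>^2 / <u_j, u_j>.
Coefficients: <v, e_1> = -2/sqrt(3), <v, e_2> = -2/sqrt(132), <v, e_3> = -10/sqrt(88).
Square and sum: Σ |<v, e_j>|^2 = 5/2.
Compute ||v||^2 = v·v = 15.
Deficit = 15 − 5/2 = 25/2 ≥ 0, confirming Bessel's inequality. (The deficit equals ||v − Σ <v,e_j> e_j||^2, the squared distance from v to span{e_j}.)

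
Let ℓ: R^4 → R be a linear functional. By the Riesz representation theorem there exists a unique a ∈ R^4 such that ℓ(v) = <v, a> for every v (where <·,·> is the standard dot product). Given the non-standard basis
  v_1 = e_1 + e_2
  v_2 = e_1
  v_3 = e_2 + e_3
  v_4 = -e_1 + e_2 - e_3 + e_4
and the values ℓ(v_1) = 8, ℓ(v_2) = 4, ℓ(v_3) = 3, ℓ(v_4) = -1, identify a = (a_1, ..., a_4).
a = (4, 4, -1, -2)

Write a = (a_1, ..., a_4) in the standard basis. For each basis vector v_i, ℓ(v_i) = <v_i, a> is a linear equation in the a_j's. Collect the n equations into a matrix system V a = ℓ, where row i of V is v_i (expressed in the standard basis). Since V is invertible (lower-triangular with 1s on the diagonal, up to permutation), solve by back-substitution:
  V =
[[1, 1, 0, 0],
 [1, 0, 0, 0],
 [0, 1, 1, 0],
 [-1, 1, -1, 1]]
  V a = (8, 4, 3, -1)
Solving gives a = (4, 4, -1, -2).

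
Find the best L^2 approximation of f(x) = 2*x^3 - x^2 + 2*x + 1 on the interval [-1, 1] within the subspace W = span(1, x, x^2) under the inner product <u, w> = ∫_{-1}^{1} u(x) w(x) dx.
g(x) = -x^2 + 16*x/5 + 1

The best approximation g ∈ W is the orthogonal projection of f onto W. Writing g = a_0 + a_1 x + a_2 x^2, the coefficients solve the normal equations G · a = b where
  G_{ij} = <φ_i, φ_j> and b_i = <f, φ_i>, with φ_0 = 1, φ_1 = x, φ_2 = x^2.
G =
  [2, 0, 2/3]
  [0, 2/3, 0]
  [2/3, 0, 2/5],
b = (4/3, 32/15, 4/15).
Solving gives a_0 = 1, a_1 = 16/5, a_2 = -1, so
  g(x) = -x^2 + 16*x/5 + 1.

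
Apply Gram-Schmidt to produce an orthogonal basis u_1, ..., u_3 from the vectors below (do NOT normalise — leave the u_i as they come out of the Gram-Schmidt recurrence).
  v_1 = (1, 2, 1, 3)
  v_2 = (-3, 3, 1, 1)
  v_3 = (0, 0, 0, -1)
Orthogonal basis:
  u_1 = (1, 2, 1, 3)
  u_2 = (-52/15, 31/15, 8/15, -2/5)
  u_3 = (71/251, 88/251, 47/251, -98/251)

Apply the Gram-Schmidt recurrence
  u_1 = v_1
  u_i = v_i − Σ_{j<i} ((v_i · u_j) / (u_j · u_j)) · u_j.

Step by step this gives:
  u_1 = (1, 2, 1, 3)
  u_2 = (-52/15, 31/15, 8/15, -2/5)
  u_3 = (71/251, 88/251, 47/251, -98/251)

Orthogonality check:
  u_2 · u_1 = 0 (should be 0)
  u_3 · u_1 = 0 (should be 0)
  u_3 · u_2 = 0 (should be 0)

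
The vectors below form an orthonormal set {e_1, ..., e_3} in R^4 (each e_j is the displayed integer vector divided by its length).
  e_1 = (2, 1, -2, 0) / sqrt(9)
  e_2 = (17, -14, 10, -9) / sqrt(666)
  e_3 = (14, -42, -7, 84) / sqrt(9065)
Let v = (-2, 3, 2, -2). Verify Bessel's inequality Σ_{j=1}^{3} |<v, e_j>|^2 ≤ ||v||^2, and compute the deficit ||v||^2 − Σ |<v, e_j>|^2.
Σ |<v, e_j>|^2 = 87/5; ||v||^2 = 21; deficit = 18/5

Write each e_j = u_j / sqrt(<u_j, u_j>) where u_j is the displayed integer vector. Then <v, e_j> = <v, u_j> / sqrt(<u_j, u_j>), so |<v, e_j>|^2 = <v, u_j>^2 / <u_j, u_j>.
Coefficients: <v, e_1> = -5/sqrt(9), <v, e_2> = -38/sqrt(666), <v, e_3> = -336/sqrt(9065).
Square and sum: Σ |<v, e_j>|^2 = 87/5.
Compute ||v||^2 = v·v = 21.
Deficit = 21 − 87/5 = 18/5 ≥ 0, confirming Bessel's inequality. (The deficit equals ||v − Σ <v,e_j> e_j||^2, the squared distance from v to span{e_j}.)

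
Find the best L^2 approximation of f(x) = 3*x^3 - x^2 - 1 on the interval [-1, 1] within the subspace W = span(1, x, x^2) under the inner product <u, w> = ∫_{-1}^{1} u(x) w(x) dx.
g(x) = -x^2 + 9*x/5 - 1

The best approximation g ∈ W is the orthogonal projection of f onto W. Writing g = a_0 + a_1 x + a_2 x^2, the coefficients solve the normal equations G · a = b where
  G_{ij} = <φ_i, φ_j> and b_i = <f, φ_i>, with φ_0 = 1, φ_1 = x, φ_2 = x^2.
G =
  [2, 0, 2/3]
  [0, 2/3, 0]
  [2/3, 0, 2/5],
b = (-8/3, 6/5, -16/15).
Solving gives a_0 = -1, a_1 = 9/5, a_2 = -1, so
  g(x) = -x^2 + 9*x/5 - 1.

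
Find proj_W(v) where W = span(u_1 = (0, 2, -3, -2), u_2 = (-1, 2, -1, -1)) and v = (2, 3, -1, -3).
proj_W(v) = (-1/38, 34/19, -50/19, -67/38)

Set up U = [u_1 | ... | u_2] ∈ R^(4×2). The projector onto W = col(U) is P = U (U^T U)^(-1) U^T.
Compute U^T U =
  [17, 9]
  [9, 7],
and U^T v = (15, 8).
Solve U^T U · c = U^T v for the coefficients: c = (33/38, 1/38). The projection is proj_W(v) = U c.
Check: (v - proj_W(v)) · u_1 = 0  (should be 0).
Check: (v - proj_W(v)) · u_2 = 0  (should be 0).
Result: proj_W(v) = (-1/38, 34/19, -50/19, -67/38).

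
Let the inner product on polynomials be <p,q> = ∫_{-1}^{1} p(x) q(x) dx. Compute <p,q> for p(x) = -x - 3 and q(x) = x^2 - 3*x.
<p,q> = 0

Expand the product: p(x)·q(x) = -x^3 + 9*x.
∫_{-1}^{1} of each monomial x^k gives [2/(k+1) if k even, 0 if k odd]. Integrating term-by-term (or equivalently evaluating the antiderivative F(x) = -x^4/4 + 9*x^2/2 at the endpoints):
  F(1) − F(−1) = 17/4 − (17/4) = 0.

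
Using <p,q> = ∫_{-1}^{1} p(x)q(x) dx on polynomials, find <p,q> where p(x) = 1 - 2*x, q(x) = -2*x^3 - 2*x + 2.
<p,q> = 124/15

Expand the product: p(x)·q(x) = 4*x^4 - 2*x^3 + 4*x^2 - 6*x + 2.
∫_{-1}^{1} of each monomial x^k gives [2/(k+1) if k even, 0 if k odd]. Integrating term-by-term (or equivalently evaluating the antiderivative F(x) = 4*x^5/5 - x^4/2 + 4*x^3/3 - 3*x^2 + 2*x at the endpoints):
  F(1) − F(−1) = 19/30 − (-229/30) = 124/15.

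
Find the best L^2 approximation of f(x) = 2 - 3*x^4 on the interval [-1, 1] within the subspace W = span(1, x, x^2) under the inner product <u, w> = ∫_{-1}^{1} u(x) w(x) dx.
g(x) = 79/35 - 18*x^2/7

The best approximation g ∈ W is the orthogonal projection of f onto W. Writing g = a_0 + a_1 x + a_2 x^2, the coefficients solve the normal equations G · a = b where
  G_{ij} = <φ_i, φ_j> and b_i = <f, φ_i>, with φ_0 = 1, φ_1 = x, φ_2 = x^2.
G =
  [2, 0, 2/3]
  [0, 2/3, 0]
  [2/3, 0, 2/5],
b = (14/5, 0, 10/21).
Solving gives a_0 = 79/35, a_1 = 0, a_2 = -18/7, so
  g(x) = 79/35 - 18*x^2/7.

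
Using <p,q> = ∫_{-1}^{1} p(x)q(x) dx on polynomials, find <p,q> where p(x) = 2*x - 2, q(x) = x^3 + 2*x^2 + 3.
<p,q> = -208/15

Expand the product: p(x)·q(x) = 2*x^4 + 2*x^3 - 4*x^2 + 6*x - 6.
∫_{-1}^{1} of each monomial x^k gives [2/(k+1) if k even, 0 if k odd]. Integrating term-by-term (or equivalently evaluating the antiderivative F(x) = 2*x^5/5 + x^4/2 - 4*x^3/3 + 3*x^2 - 6*x at the endpoints):
  F(1) − F(−1) = -103/30 − (313/30) = -208/15.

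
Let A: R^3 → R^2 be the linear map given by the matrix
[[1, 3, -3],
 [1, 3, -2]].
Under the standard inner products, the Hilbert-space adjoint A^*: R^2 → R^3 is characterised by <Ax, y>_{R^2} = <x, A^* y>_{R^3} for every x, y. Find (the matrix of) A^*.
A^* = A^T =
[[1, 1],
 [3, 3],
 [-3, -2]]

For real matrices with standard dot products, the defining identity <Ax, y> = <x, A^* y> gives (Ax)^T y = x^T (A^*) y, i.e. x^T A^T y = x^T (A^*) y. Since this holds for all x, y, we must have A^* = A^T. Therefore
A^* =
[[1, 1],
 [3, 3],
 [-3, -2]].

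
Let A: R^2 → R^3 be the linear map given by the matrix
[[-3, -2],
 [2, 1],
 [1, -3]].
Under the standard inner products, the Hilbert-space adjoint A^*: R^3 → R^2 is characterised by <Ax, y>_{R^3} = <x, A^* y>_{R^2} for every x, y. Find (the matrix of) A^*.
A^* = A^T =
[[-3, 2, 1],
 [-2, 1, -3]]

For real matrices with standard dot products, the defining identity <Ax, y> = <x, A^* y> gives (Ax)^T y = x^T (A^*) y, i.e. x^T A^T y = x^T (A^*) y. Since this holds for all x, y, we must have A^* = A^T. Therefore
A^* =
[[-3, 2, 1],
 [-2, 1, -3]].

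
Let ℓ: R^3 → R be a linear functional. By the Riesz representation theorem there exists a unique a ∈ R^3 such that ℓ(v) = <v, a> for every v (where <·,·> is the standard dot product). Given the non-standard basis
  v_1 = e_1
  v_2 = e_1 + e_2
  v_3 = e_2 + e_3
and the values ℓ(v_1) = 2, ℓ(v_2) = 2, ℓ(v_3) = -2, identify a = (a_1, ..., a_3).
a = (2, 0, -2)

Write a = (a_1, ..., a_3) in the standard basis. For each basis vector v_i, ℓ(v_i) = <v_i, a> is a linear equation in the a_j's. Collect the n equations into a matrix system V a = ℓ, where row i of V is v_i (expressed in the standard basis). Since V is invertible (lower-triangular with 1s on the diagonal, up to permutation), solve by back-substitution:
  V =
[[1, 0, 0],
 [1, 1, 0],
 [0, 1, 1]]
  V a = (2, 2, -2)
Solving gives a = (2, 0, -2).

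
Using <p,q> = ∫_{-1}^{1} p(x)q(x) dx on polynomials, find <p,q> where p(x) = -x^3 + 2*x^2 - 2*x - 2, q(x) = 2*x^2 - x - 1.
<p,q> = 10/3

Expand the product: p(x)·q(x) = -2*x^5 + 5*x^4 - 5*x^3 - 4*x^2 + 4*x + 2.
∫_{-1}^{1} of each monomial x^k gives [2/(k+1) if k even, 0 if k odd]. Integrating term-by-term (or equivalently evaluating the antiderivative F(x) = -x^6/3 + x^5 - 5*x^4/4 - 4*x^3/3 + 2*x^2 + 2*x at the endpoints):
  F(1) − F(−1) = 25/12 − (-5/4) = 10/3.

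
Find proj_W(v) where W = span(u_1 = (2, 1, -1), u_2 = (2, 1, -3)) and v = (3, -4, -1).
proj_W(v) = (4/5, 2/5, -1)

Set up U = [u_1 | ... | u_2] ∈ R^(3×2). The projector onto W = col(U) is P = U (U^T U)^(-1) U^T.
Compute U^T U =
  [6, 8]
  [8, 14],
and U^T v = (3, 5).
Solve U^T U · c = U^T v for the coefficients: c = (1/10, 3/10). The projection is proj_W(v) = U c.
Check: (v - proj_W(v)) · u_1 = 0  (should be 0).
Check: (v - proj_W(v)) · u_2 = 0  (should be 0).
Result: proj_W(v) = (4/5, 2/5, -1).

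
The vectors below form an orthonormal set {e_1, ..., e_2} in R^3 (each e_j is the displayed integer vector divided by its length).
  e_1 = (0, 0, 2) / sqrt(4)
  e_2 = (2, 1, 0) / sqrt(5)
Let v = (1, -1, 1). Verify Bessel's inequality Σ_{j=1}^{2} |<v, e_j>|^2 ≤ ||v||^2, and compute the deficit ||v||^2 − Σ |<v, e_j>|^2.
Σ |<v, e_j>|^2 = 6/5; ||v||^2 = 3; deficit = 9/5

Write each e_j = u_j / sqrt(<u_j, u_j>) where u_j is the displayed integer vector. Then <v, e_j> = <v, u_j> / sqrt(<u_j, u_j>), so |<v, e_j>|^2 = <v, u_j>^2 / <u_j, u_j>.
Coefficients: <v, e_1> = 2/sqrt(4), <v, e_2> = 1/sqrt(5).
Square and sum: Σ |<v, e_j>|^2 = 6/5.
Compute ||v||^2 = v·v = 3.
Deficit = 3 − 6/5 = 9/5 ≥ 0, confirming Bessel's inequality. (The deficit equals ||v − Σ <v,e_j> e_j||^2, the squared distance from v to span{e_j}.)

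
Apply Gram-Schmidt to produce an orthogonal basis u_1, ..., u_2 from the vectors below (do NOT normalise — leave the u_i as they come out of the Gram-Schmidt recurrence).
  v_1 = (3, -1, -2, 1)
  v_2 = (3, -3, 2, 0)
Orthogonal basis:
  u_1 = (3, -1, -2, 1)
  u_2 = (7/5, -37/15, 46/15, -8/15)

Apply the Gram-Schmidt recurrence
  u_1 = v_1
  u_i = v_i − Σ_{j<i} ((v_i · u_j) / (u_j · u_j)) · u_j.

Step by step this gives:
  u_1 = (3, -1, -2, 1)
  u_2 = (7/5, -37/15, 46/15, -8/15)

Orthogonality check:
  u_2 · u_1 = 0 (should be 0)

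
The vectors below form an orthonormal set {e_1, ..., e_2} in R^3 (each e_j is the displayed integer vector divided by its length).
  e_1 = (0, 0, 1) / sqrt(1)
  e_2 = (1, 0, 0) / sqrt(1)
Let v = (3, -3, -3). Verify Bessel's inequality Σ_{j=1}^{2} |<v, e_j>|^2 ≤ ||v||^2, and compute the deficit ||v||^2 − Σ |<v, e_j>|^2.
Σ |<v, e_j>|^2 = 18; ||v||^2 = 27; deficit = 9

Write each e_j = u_j / sqrt(<u_j, u_j>) where u_j is the displayed integer vector. Then <v, e_j> = <v, u_j> / sqrt(<u_j, u_j>), so |<v, e_j>|^2 = <v, u_j>^2 / <u_j, u_j>.
Coefficients: <v, e_1> = -3/sqrt(1), <v, e_2> = 3/sqrt(1).
Square and sum: Σ |<v, e_j>|^2 = 18.
Compute ||v||^2 = v·v = 27.
Deficit = 27 − 18 = 9 ≥ 0, confirming Bessel's inequality. (The deficit equals ||v − Σ <v,e_j> e_j||^2, the squared distance from v to span{e_j}.)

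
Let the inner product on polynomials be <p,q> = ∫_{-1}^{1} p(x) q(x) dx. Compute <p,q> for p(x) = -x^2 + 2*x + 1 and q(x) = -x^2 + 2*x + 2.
<p,q> = 76/15

Expand the product: p(x)·q(x) = x^4 - 4*x^3 + x^2 + 6*x + 2.
∫_{-1}^{1} of each monomial x^k gives [2/(k+1) if k even, 0 if k odd]. Integrating term-by-term (or equivalently evaluating the antiderivative F(x) = x^5/5 - x^4 + x^3/3 + 3*x^2 + 2*x at the endpoints):
  F(1) − F(−1) = 68/15 − (-8/15) = 76/15.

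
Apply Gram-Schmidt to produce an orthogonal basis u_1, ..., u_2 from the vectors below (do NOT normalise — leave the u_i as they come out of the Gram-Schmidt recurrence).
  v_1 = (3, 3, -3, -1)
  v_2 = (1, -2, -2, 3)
Orthogonal basis:
  u_1 = (3, 3, -3, -1)
  u_2 = (1, -2, -2, 3)

Apply the Gram-Schmidt recurrence
  u_1 = v_1
  u_i = v_i − Σ_{j<i} ((v_i · u_j) / (u_j · u_j)) · u_j.

Step by step this gives:
  u_1 = (3, 3, -3, -1)
  u_2 = (1, -2, -2, 3)

Orthogonality check:
  u_2 · u_1 = 0 (should be 0)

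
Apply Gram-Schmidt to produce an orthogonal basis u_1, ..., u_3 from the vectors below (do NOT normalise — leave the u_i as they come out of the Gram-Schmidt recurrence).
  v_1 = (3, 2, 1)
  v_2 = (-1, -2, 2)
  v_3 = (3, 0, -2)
Orthogonal basis:
  u_1 = (3, 2, 1)
  u_2 = (1/14, -9/7, 33/14)
  u_3 = (156/101, -182/101, -104/101)

Apply the Gram-Schmidt recurrence
  u_1 = v_1
  u_i = v_i − Σ_{j<i} ((v_i · u_j) / (u_j · u_j)) · u_j.

Step by step this gives:
  u_1 = (3, 2, 1)
  u_2 = (1/14, -9/7, 33/14)
  u_3 = (156/101, -182/101, -104/101)

Orthogonality check:
  u_2 · u_1 = 0 (should be 0)
  u_3 · u_1 = 0 (should be 0)
  u_3 · u_2 = 0 (should be 0)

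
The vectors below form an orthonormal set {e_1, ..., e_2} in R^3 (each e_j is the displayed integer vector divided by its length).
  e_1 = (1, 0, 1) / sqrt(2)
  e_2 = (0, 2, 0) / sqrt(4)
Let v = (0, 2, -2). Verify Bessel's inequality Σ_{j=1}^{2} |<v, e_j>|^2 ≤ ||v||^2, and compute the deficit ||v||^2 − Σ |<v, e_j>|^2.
Σ |<v, e_j>|^2 = 6; ||v||^2 = 8; deficit = 2

Write each e_j = u_j / sqrt(<u_j, u_j>) where u_j is the displayed integer vector. Then <v, e_j> = <v, u_j> / sqrt(<u_j, u_j>), so |<v, e_j>|^2 = <v, u_j>^2 / <u_j, u_j>.
Coefficients: <v, e_1> = -2/sqrt(2), <v, e_2> = 4/sqrt(4).
Square and sum: Σ |<v, e_j>|^2 = 6.
Compute ||v||^2 = v·v = 8.
Deficit = 8 − 6 = 2 ≥ 0, confirming Bessel's inequality. (The deficit equals ||v − Σ <v,e_j> e_j||^2, the squared distance from v to span{e_j}.)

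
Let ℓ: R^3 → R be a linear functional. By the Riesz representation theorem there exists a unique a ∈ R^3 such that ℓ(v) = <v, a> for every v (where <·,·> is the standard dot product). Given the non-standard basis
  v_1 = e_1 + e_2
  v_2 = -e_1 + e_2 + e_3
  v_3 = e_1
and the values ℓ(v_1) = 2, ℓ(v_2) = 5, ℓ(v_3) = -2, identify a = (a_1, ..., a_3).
a = (-2, 4, -1)

Write a = (a_1, ..., a_3) in the standard basis. For each basis vector v_i, ℓ(v_i) = <v_i, a> is a linear equation in the a_j's. Collect the n equations into a matrix system V a = ℓ, where row i of V is v_i (expressed in the standard basis). Since V is invertible (lower-triangular with 1s on the diagonal, up to permutation), solve by back-substitution:
  V =
[[1, 1, 0],
 [-1, 1, 1],
 [1, 0, 0]]
  V a = (2, 5, -2)
Solving gives a = (-2, 4, -1).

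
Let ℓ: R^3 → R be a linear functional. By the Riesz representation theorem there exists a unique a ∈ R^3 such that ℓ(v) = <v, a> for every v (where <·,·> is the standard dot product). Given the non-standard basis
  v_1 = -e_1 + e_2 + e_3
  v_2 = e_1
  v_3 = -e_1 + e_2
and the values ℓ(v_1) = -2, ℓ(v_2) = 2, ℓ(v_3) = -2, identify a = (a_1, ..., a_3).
a = (2, 0, 0)

Write a = (a_1, ..., a_3) in the standard basis. For each basis vector v_i, ℓ(v_i) = <v_i, a> is a linear equation in the a_j's. Collect the n equations into a matrix system V a = ℓ, where row i of V is v_i (expressed in the standard basis). Since V is invertible (lower-triangular with 1s on the diagonal, up to permutation), solve by back-substitution:
  V =
[[-1, 1, 1],
 [1, 0, 0],
 [-1, 1, 0]]
  V a = (-2, 2, -2)
Solving gives a = (2, 0, 0).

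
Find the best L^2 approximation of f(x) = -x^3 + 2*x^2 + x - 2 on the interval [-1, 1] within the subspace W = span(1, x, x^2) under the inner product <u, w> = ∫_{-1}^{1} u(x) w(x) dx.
g(x) = 2*x^2 + 2*x/5 - 2

The best approximation g ∈ W is the orthogonal projection of f onto W. Writing g = a_0 + a_1 x + a_2 x^2, the coefficients solve the normal equations G · a = b where
  G_{ij} = <φ_i, φ_j> and b_i = <f, φ_i>, with φ_0 = 1, φ_1 = x, φ_2 = x^2.
G =
  [2, 0, 2/3]
  [0, 2/3, 0]
  [2/3, 0, 2/5],
b = (-8/3, 4/15, -8/15).
Solving gives a_0 = -2, a_1 = 2/5, a_2 = 2, so
  g(x) = 2*x^2 + 2*x/5 - 2.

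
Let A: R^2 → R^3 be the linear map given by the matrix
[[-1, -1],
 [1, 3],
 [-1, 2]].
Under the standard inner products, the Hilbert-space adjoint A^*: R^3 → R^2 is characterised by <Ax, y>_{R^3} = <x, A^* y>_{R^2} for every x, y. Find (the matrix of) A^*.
A^* = A^T =
[[-1, 1, -1],
 [-1, 3, 2]]

For real matrices with standard dot products, the defining identity <Ax, y> = <x, A^* y> gives (Ax)^T y = x^T (A^*) y, i.e. x^T A^T y = x^T (A^*) y. Since this holds for all x, y, we must have A^* = A^T. Therefore
A^* =
[[-1, 1, -1],
 [-1, 3, 2]].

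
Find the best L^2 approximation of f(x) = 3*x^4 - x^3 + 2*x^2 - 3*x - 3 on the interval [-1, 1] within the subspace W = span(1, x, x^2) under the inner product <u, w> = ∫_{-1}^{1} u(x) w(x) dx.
g(x) = 32*x^2/7 - 18*x/5 - 114/35

The best approximation g ∈ W is the orthogonal projection of f onto W. Writing g = a_0 + a_1 x + a_2 x^2, the coefficients solve the normal equations G · a = b where
  G_{ij} = <φ_i, φ_j> and b_i = <f, φ_i>, with φ_0 = 1, φ_1 = x, φ_2 = x^2.
G =
  [2, 0, 2/3]
  [0, 2/3, 0]
  [2/3, 0, 2/5],
b = (-52/15, -12/5, -12/35).
Solving gives a_0 = -114/35, a_1 = -18/5, a_2 = 32/7, so
  g(x) = 32*x^2/7 - 18*x/5 - 114/35.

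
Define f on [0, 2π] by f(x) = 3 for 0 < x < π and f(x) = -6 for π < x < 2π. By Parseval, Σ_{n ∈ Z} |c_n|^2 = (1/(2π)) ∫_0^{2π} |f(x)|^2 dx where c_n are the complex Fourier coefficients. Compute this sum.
Σ |c_n|^2 = 45/2

Parseval equates the L^2 energy of f (normalised by 1/(2π)) with the ℓ^2 sum of its Fourier coefficients: (1/(2π)) ∫_0^{2π} |f|^2 = Σ |c_n|^2.
Compute the left side: (1/(2π)) [∫_0^π 3^2 dx + ∫_π^{2π} (-6)^2 dx] = (1/(2π)) · (9π + 36π) = (9 + 36)/2 = 45/2.
So Σ_{n ∈ Z} |c_n|^2 = 45/2.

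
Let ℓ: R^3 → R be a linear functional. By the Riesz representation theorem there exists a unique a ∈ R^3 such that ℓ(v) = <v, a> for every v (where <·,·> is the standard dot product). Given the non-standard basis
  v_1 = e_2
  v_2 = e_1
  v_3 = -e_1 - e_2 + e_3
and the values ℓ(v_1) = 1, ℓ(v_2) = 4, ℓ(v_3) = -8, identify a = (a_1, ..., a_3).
a = (4, 1, -3)

Write a = (a_1, ..., a_3) in the standard basis. For each basis vector v_i, ℓ(v_i) = <v_i, a> is a linear equation in the a_j's. Collect the n equations into a matrix system V a = ℓ, where row i of V is v_i (expressed in the standard basis). Since V is invertible (lower-triangular with 1s on the diagonal, up to permutation), solve by back-substitution:
  V =
[[0, 1, 0],
 [1, 0, 0],
 [-1, -1, 1]]
  V a = (1, 4, -8)
Solving gives a = (4, 1, -3).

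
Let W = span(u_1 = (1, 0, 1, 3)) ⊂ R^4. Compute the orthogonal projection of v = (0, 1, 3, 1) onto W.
proj_W(v) = (6/11, 0, 6/11, 18/11)

Set up U = [u_1 | ... | u_1] ∈ R^(4×1). The projector onto W = col(U) is P = U (U^T U)^(-1) U^T.
Compute U^T U =
  [11],
and U^T v = (6).
Solve U^T U · c = U^T v for the coefficients: c = (6/11). The projection is proj_W(v) = U c.
Check: (v - proj_W(v)) · u_1 = 0  (should be 0).
Result: proj_W(v) = (6/11, 0, 6/11, 18/11).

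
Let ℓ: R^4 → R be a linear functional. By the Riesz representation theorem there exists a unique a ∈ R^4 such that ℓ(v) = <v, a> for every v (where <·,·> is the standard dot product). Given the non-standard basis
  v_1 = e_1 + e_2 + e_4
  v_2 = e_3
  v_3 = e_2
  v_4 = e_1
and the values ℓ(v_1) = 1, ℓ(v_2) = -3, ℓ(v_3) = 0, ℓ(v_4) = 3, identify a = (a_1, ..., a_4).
a = (3, 0, -3, -2)

Write a = (a_1, ..., a_4) in the standard basis. For each basis vector v_i, ℓ(v_i) = <v_i, a> is a linear equation in the a_j's. Collect the n equations into a matrix system V a = ℓ, where row i of V is v_i (expressed in the standard basis). Since V is invertible (lower-triangular with 1s on the diagonal, up to permutation), solve by back-substitution:
  V =
[[1, 1, 0, 1],
 [0, 0, 1, 0],
 [0, 1, 0, 0],
 [1, 0, 0, 0]]
  V a = (1, -3, 0, 3)
Solving gives a = (3, 0, -3, -2).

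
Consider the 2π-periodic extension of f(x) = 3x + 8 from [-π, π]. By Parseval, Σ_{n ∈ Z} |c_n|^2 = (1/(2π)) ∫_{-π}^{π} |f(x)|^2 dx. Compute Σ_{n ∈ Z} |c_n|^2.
Σ |c_n|^2 = 3π^2 + 64

Expand and integrate term by term over [-π, π]:
  ∫ (3x)^2 dx = 9·(2π^3/3); ∫ 2·3·(8)·x dx = 0 (odd integrand); ∫ 8^2 dx = 64·2π.
So (1/(2π)) ∫_{-π}^{π} (3x + 8)^2 dx = 9π^2/3 + 64 = 3π^2 + 64.
Parseval ⇒ Σ |c_n|^2 = 3π^2 + 64.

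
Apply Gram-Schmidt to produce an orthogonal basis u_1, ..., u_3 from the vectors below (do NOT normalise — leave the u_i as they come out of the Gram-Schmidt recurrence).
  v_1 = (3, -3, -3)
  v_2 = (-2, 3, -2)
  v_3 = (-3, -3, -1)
Orthogonal basis:
  u_1 = (3, -3, -3)
  u_2 = (-1, 2, -3)
  u_3 = (-10/3, -8/3, -2/3)

Apply the Gram-Schmidt recurrence
  u_1 = v_1
  u_i = v_i − Σ_{j<i} ((v_i · u_j) / (u_j · u_j)) · u_j.

Step by step this gives:
  u_1 = (3, -3, -3)
  u_2 = (-1, 2, -3)
  u_3 = (-10/3, -8/3, -2/3)

Orthogonality check:
  u_2 · u_1 = 0 (should be 0)
  u_3 · u_1 = 0 (should be 0)
  u_3 · u_2 = 0 (should be 0)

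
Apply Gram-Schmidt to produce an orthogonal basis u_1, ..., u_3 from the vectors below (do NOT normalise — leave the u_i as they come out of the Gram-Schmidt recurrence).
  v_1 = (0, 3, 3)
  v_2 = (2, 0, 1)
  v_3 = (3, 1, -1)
Orthogonal basis:
  u_1 = (0, 3, 3)
  u_2 = (2, -1/2, 1/2)
  u_3 = (7/9, 14/9, -14/9)

Apply the Gram-Schmidt recurrence
  u_1 = v_1
  u_i = v_i − Σ_{j<i} ((v_i · u_j) / (u_j · u_j)) · u_j.

Step by step this gives:
  u_1 = (0, 3, 3)
  u_2 = (2, -1/2, 1/2)
  u_3 = (7/9, 14/9, -14/9)

Orthogonality check:
  u_2 · u_1 = 0 (should be 0)
  u_3 · u_1 = 0 (should be 0)
  u_3 · u_2 = 0 (should be 0)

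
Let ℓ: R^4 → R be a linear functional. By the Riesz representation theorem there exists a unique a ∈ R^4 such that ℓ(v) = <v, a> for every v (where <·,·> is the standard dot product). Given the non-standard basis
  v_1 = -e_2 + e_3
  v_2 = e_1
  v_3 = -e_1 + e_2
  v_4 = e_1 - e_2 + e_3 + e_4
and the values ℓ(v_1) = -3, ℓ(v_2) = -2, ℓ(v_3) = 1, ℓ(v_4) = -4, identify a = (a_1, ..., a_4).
a = (-2, -1, -4, 1)

Write a = (a_1, ..., a_4) in the standard basis. For each basis vector v_i, ℓ(v_i) = <v_i, a> is a linear equation in the a_j's. Collect the n equations into a matrix system V a = ℓ, where row i of V is v_i (expressed in the standard basis). Since V is invertible (lower-triangular with 1s on the diagonal, up to permutation), solve by back-substitution:
  V =
[[0, -1, 1, 0],
 [1, 0, 0, 0],
 [-1, 1, 0, 0],
 [1, -1, 1, 1]]
  V a = (-3, -2, 1, -4)
Solving gives a = (-2, -1, -4, 1).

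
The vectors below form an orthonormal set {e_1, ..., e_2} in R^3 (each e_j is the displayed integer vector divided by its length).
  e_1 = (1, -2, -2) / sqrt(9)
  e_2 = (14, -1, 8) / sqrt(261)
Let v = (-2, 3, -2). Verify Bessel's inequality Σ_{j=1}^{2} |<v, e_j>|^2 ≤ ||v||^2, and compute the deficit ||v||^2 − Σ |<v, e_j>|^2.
Σ |<v, e_j>|^2 = 297/29; ||v||^2 = 17; deficit = 196/29

Write each e_j = u_j / sqrt(<u_j, u_j>) where u_j is the displayed integer vector. Then <v, e_j> = <v, u_j> / sqrt(<u_j, u_j>), so |<v, e_j>|^2 = <v, u_j>^2 / <u_j, u_j>.
Coefficients: <v, e_1> = -4/sqrt(9), <v, e_2> = -47/sqrt(261).
Square and sum: Σ |<v, e_j>|^2 = 297/29.
Compute ||v||^2 = v·v = 17.
Deficit = 17 − 297/29 = 196/29 ≥ 0, confirming Bessel's inequality. (The deficit equals ||v − Σ <v,e_j> e_j||^2, the squared distance from v to span{e_j}.)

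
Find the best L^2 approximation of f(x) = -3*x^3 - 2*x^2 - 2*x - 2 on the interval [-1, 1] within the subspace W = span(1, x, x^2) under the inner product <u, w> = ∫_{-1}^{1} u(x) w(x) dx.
g(x) = -2*x^2 - 19*x/5 - 2

The best approximation g ∈ W is the orthogonal projection of f onto W. Writing g = a_0 + a_1 x + a_2 x^2, the coefficients solve the normal equations G · a = b where
  G_{ij} = <φ_i, φ_j> and b_i = <f, φ_i>, with φ_0 = 1, φ_1 = x, φ_2 = x^2.
G =
  [2, 0, 2/3]
  [0, 2/3, 0]
  [2/3, 0, 2/5],
b = (-16/3, -38/15, -32/15).
Solving gives a_0 = -2, a_1 = -19/5, a_2 = -2, so
  g(x) = -2*x^2 - 19*x/5 - 2.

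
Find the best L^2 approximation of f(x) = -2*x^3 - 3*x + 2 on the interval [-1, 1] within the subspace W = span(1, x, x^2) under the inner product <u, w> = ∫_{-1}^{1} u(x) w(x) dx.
g(x) = 2 - 21*x/5

The best approximation g ∈ W is the orthogonal projection of f onto W. Writing g = a_0 + a_1 x + a_2 x^2, the coefficients solve the normal equations G · a = b where
  G_{ij} = <φ_i, φ_j> and b_i = <f, φ_i>, with φ_0 = 1, φ_1 = x, φ_2 = x^2.
G =
  [2, 0, 2/3]
  [0, 2/3, 0]
  [2/3, 0, 2/5],
b = (4, -14/5, 4/3).
Solving gives a_0 = 2, a_1 = -21/5, a_2 = 0, so
  g(x) = 2 - 21*x/5.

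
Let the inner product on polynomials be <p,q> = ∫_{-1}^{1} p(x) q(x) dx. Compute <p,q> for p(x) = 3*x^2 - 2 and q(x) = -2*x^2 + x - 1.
<p,q> = 34/15

Expand the product: p(x)·q(x) = -6*x^4 + 3*x^3 + x^2 - 2*x + 2.
∫_{-1}^{1} of each monomial x^k gives [2/(k+1) if k even, 0 if k odd]. Integrating term-by-term (or equivalently evaluating the antiderivative F(x) = -6*x^5/5 + 3*x^4/4 + x^3/3 - x^2 + 2*x at the endpoints):
  F(1) − F(−1) = 53/60 − (-83/60) = 34/15.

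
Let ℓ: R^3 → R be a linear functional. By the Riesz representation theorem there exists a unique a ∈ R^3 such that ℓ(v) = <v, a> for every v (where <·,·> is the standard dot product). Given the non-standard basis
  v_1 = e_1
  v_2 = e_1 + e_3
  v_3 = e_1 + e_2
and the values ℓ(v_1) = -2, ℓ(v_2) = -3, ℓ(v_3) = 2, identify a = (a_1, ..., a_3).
a = (-2, 4, -1)

Write a = (a_1, ..., a_3) in the standard basis. For each basis vector v_i, ℓ(v_i) = <v_i, a> is a linear equation in the a_j's. Collect the n equations into a matrix system V a = ℓ, where row i of V is v_i (expressed in the standard basis). Since V is invertible (lower-triangular with 1s on the diagonal, up to permutation), solve by back-substitution:
  V =
[[1, 0, 0],
 [1, 0, 1],
 [1, 1, 0]]
  V a = (-2, -3, 2)
Solving gives a = (-2, 4, -1).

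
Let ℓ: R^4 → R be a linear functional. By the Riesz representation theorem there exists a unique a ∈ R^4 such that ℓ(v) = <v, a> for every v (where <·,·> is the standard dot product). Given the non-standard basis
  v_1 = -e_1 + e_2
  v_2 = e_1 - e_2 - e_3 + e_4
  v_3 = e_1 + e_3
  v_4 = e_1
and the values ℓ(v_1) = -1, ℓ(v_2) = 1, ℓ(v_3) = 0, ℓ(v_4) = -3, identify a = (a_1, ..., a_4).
a = (-3, -4, 3, 3)

Write a = (a_1, ..., a_4) in the standard basis. For each basis vector v_i, ℓ(v_i) = <v_i, a> is a linear equation in the a_j's. Collect the n equations into a matrix system V a = ℓ, where row i of V is v_i (expressed in the standard basis). Since V is invertible (lower-triangular with 1s on the diagonal, up to permutation), solve by back-substitution:
  V =
[[-1, 1, 0, 0],
 [1, -1, -1, 1],
 [1, 0, 1, 0],
 [1, 0, 0, 0]]
  V a = (-1, 1, 0, -3)
Solving gives a = (-3, -4, 3, 3).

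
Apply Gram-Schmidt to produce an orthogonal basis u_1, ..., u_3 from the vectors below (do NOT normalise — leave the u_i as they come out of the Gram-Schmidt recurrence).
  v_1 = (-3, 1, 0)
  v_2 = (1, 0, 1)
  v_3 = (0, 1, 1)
Orthogonal basis:
  u_1 = (-3, 1, 0)
  u_2 = (1/10, 3/10, 1)
  u_3 = (2/11, 6/11, -2/11)

Apply the Gram-Schmidt recurrence
  u_1 = v_1
  u_i = v_i − Σ_{j<i} ((v_i · u_j) / (u_j · u_j)) · u_j.

Step by step this gives:
  u_1 = (-3, 1, 0)
  u_2 = (1/10, 3/10, 1)
  u_3 = (2/11, 6/11, -2/11)

Orthogonality check:
  u_2 · u_1 = 0 (should be 0)
  u_3 · u_1 = 0 (should be 0)
  u_3 · u_2 = 0 (should be 0)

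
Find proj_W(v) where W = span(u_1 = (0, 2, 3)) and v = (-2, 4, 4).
proj_W(v) = (0, 40/13, 60/13)

Set up U = [u_1 | ... | u_1] ∈ R^(3×1). The projector onto W = col(U) is P = U (U^T U)^(-1) U^T.
Compute U^T U =
  [13],
and U^T v = (20).
Solve U^T U · c = U^T v for the coefficients: c = (20/13). The projection is proj_W(v) = U c.
Check: (v - proj_W(v)) · u_1 = 0  (should be 0).
Result: proj_W(v) = (0, 40/13, 60/13).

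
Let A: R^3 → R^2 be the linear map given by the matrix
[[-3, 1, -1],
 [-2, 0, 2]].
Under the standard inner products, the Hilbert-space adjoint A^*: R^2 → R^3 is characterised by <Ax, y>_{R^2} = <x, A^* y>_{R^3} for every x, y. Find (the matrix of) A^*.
A^* = A^T =
[[-3, -2],
 [1, 0],
 [-1, 2]]

For real matrices with standard dot products, the defining identity <Ax, y> = <x, A^* y> gives (Ax)^T y = x^T (A^*) y, i.e. x^T A^T y = x^T (A^*) y. Since this holds for all x, y, we must have A^* = A^T. Therefore
A^* =
[[-3, -2],
 [1, 0],
 [-1, 2]].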